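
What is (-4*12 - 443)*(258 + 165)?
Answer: -207693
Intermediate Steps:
(-4*12 - 443)*(258 + 165) = (-48 - 443)*423 = -491*423 = -207693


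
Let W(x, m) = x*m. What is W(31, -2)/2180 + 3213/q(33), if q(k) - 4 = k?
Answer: 3501023/40330 ≈ 86.809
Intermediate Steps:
q(k) = 4 + k
W(x, m) = m*x
W(31, -2)/2180 + 3213/q(33) = -2*31/2180 + 3213/(4 + 33) = -62*1/2180 + 3213/37 = -31/1090 + 3213*(1/37) = -31/1090 + 3213/37 = 3501023/40330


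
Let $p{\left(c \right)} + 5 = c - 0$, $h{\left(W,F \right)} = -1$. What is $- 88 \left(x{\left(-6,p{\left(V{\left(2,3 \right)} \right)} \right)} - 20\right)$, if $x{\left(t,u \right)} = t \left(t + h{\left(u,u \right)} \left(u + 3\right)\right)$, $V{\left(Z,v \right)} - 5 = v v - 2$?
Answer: $-6688$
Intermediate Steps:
$V{\left(Z,v \right)} = 3 + v^{2}$ ($V{\left(Z,v \right)} = 5 + \left(v v - 2\right) = 5 + \left(v^{2} - 2\right) = 5 + \left(-2 + v^{2}\right) = 3 + v^{2}$)
$p{\left(c \right)} = -5 + c$ ($p{\left(c \right)} = -5 + \left(c - 0\right) = -5 + \left(c + 0\right) = -5 + c$)
$x{\left(t,u \right)} = t \left(-3 + t - u\right)$ ($x{\left(t,u \right)} = t \left(t - \left(u + 3\right)\right) = t \left(t - \left(3 + u\right)\right) = t \left(-3 + t - u\right)$)
$- 88 \left(x{\left(-6,p{\left(V{\left(2,3 \right)} \right)} \right)} - 20\right) = - 88 \left(- 6 \left(-3 - 6 - \left(-5 + \left(3 + 3^{2}\right)\right)\right) - 20\right) = - 88 \left(- 6 \left(-3 - 6 - \left(-5 + \left(3 + 9\right)\right)\right) - 20\right) = - 88 \left(- 6 \left(-3 - 6 - \left(-5 + 12\right)\right) - 20\right) = - 88 \left(- 6 \left(-3 - 6 - 7\right) - 20\right) = - 88 \left(\left(-6\right) \left(-16\right) - 20\right) = - 88 \left(96 - 20\right) = \left(-88\right) 76 = -6688$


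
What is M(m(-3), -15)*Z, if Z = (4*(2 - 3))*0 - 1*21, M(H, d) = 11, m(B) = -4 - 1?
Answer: -231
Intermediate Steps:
m(B) = -5
Z = -21 (Z = (4*(-1))*0 - 21 = -4*0 - 21 = 0 - 21 = -21)
M(m(-3), -15)*Z = 11*(-21) = -231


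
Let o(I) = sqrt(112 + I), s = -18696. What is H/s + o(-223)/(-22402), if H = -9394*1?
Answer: 4697/9348 - I*sqrt(111)/22402 ≈ 0.50246 - 0.0004703*I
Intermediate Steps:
H = -9394
H/s + o(-223)/(-22402) = -9394/(-18696) + sqrt(112 - 223)/(-22402) = -9394*(-1/18696) + sqrt(-111)*(-1/22402) = 4697/9348 + (I*sqrt(111))*(-1/22402) = 4697/9348 - I*sqrt(111)/22402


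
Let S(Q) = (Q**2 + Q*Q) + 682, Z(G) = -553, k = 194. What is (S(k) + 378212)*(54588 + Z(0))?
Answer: 24540859810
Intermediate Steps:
S(Q) = 682 + 2*Q**2 (S(Q) = (Q**2 + Q**2) + 682 = 2*Q**2 + 682 = 682 + 2*Q**2)
(S(k) + 378212)*(54588 + Z(0)) = ((682 + 2*194**2) + 378212)*(54588 - 553) = ((682 + 2*37636) + 378212)*54035 = ((682 + 75272) + 378212)*54035 = (75954 + 378212)*54035 = 454166*54035 = 24540859810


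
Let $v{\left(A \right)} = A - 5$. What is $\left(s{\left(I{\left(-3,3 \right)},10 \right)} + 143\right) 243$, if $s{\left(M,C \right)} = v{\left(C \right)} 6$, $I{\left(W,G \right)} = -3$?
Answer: $42039$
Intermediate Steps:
$v{\left(A \right)} = -5 + A$ ($v{\left(A \right)} = A - 5 = -5 + A$)
$s{\left(M,C \right)} = -30 + 6 C$ ($s{\left(M,C \right)} = \left(-5 + C\right) 6 = -30 + 6 C$)
$\left(s{\left(I{\left(-3,3 \right)},10 \right)} + 143\right) 243 = \left(\left(-30 + 6 \cdot 10\right) + 143\right) 243 = \left(\left(-30 + 60\right) + 143\right) 243 = \left(30 + 143\right) 243 = 173 \cdot 243 = 42039$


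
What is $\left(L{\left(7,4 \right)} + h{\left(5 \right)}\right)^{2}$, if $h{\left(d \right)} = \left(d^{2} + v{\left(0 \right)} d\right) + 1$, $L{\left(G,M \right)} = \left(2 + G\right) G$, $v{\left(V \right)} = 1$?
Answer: $8836$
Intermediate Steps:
$L{\left(G,M \right)} = G \left(2 + G\right)$
$h{\left(d \right)} = 1 + d + d^{2}$ ($h{\left(d \right)} = \left(d^{2} + 1 d\right) + 1 = \left(d^{2} + d\right) + 1 = \left(d + d^{2}\right) + 1 = 1 + d + d^{2}$)
$\left(L{\left(7,4 \right)} + h{\left(5 \right)}\right)^{2} = \left(7 \left(2 + 7\right) + \left(1 + 5 + 5^{2}\right)\right)^{2} = \left(7 \cdot 9 + \left(1 + 5 + 25\right)\right)^{2} = \left(63 + 31\right)^{2} = 94^{2} = 8836$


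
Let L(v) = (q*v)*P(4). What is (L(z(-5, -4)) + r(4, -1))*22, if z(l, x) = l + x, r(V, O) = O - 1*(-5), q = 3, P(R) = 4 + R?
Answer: -4664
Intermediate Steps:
r(V, O) = 5 + O (r(V, O) = O + 5 = 5 + O)
L(v) = 24*v (L(v) = (3*v)*(4 + 4) = (3*v)*8 = 24*v)
(L(z(-5, -4)) + r(4, -1))*22 = (24*(-5 - 4) + (5 - 1))*22 = (24*(-9) + 4)*22 = (-216 + 4)*22 = -212*22 = -4664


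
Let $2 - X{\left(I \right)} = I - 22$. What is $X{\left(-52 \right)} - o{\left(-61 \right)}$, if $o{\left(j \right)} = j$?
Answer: $137$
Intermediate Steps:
$X{\left(I \right)} = 24 - I$ ($X{\left(I \right)} = 2 - \left(I - 22\right) = 2 - \left(-22 + I\right) = 24 - I$)
$X{\left(-52 \right)} - o{\left(-61 \right)} = \left(24 - -52\right) - -61 = \left(24 + 52\right) + 61 = 76 + 61 = 137$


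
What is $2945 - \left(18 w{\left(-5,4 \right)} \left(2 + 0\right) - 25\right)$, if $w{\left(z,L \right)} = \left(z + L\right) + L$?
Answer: $2862$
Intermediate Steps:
$w{\left(z,L \right)} = z + 2 L$ ($w{\left(z,L \right)} = \left(L + z\right) + L = z + 2 L$)
$2945 - \left(18 w{\left(-5,4 \right)} \left(2 + 0\right) - 25\right) = 2945 - \left(18 \left(-5 + 2 \cdot 4\right) \left(2 + 0\right) - 25\right) = 2945 - \left(18 \left(-5 + 8\right) 2 - 25\right) = 2945 - \left(18 \cdot 3 \cdot 2 - 25\right) = 2945 - \left(18 \cdot 6 - 25\right) = 2945 - \left(108 - 25\right) = 2945 - 83 = 2862$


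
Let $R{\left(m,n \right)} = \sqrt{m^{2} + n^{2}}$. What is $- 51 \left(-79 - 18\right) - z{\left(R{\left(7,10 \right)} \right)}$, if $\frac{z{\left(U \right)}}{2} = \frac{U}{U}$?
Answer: $4945$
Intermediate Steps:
$z{\left(U \right)} = 2$ ($z{\left(U \right)} = 2 \frac{U}{U} = 2 \cdot 1 = 2$)
$- 51 \left(-79 - 18\right) - z{\left(R{\left(7,10 \right)} \right)} = - 51 \left(-79 - 18\right) - 2 = \left(-51\right) \left(-97\right) - 2 = 4947 - 2 = 4945$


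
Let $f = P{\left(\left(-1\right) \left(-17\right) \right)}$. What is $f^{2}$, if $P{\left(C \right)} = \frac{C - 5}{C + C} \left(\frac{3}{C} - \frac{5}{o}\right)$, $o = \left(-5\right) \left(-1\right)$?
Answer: $\frac{7056}{83521} \approx 0.084482$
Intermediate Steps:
$o = 5$
$P{\left(C \right)} = \frac{\left(-1 + \frac{3}{C}\right) \left(-5 + C\right)}{2 C}$ ($P{\left(C \right)} = \frac{C - 5}{C + C} \left(\frac{3}{C} - \frac{5}{5}\right) = \frac{-5 + C}{2 C} \left(\frac{3}{C} - 1\right) = \left(-5 + C\right) \frac{1}{2 C} \left(\frac{3}{C} - 1\right) = \frac{-5 + C}{2 C} \left(-1 + \frac{3}{C}\right) = \frac{\left(-1 + \frac{3}{C}\right) \left(-5 + C\right)}{2 C}$)
$f = - \frac{84}{289}$ ($f = \frac{-15 - \left(\left(-1\right) \left(-17\right)\right)^{2} + 8 \left(\left(-1\right) \left(-17\right)\right)}{2 \cdot 289} = \frac{-15 - 17^{2} + 8 \cdot 17}{2 \cdot 289} = \frac{1}{2} \cdot \frac{1}{289} \left(-15 - 289 + 136\right) = \frac{1}{2} \cdot \frac{1}{289} \left(-168\right) = - \frac{84}{289} \approx -0.29066$)
$f^{2} = \left(- \frac{84}{289}\right)^{2} = \frac{7056}{83521}$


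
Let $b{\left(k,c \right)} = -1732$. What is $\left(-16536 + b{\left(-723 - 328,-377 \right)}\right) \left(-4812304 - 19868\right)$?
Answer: $88274118096$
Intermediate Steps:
$\left(-16536 + b{\left(-723 - 328,-377 \right)}\right) \left(-4812304 - 19868\right) = \left(-16536 - 1732\right) \left(-4812304 - 19868\right) = \left(-18268\right) \left(-4832172\right) = 88274118096$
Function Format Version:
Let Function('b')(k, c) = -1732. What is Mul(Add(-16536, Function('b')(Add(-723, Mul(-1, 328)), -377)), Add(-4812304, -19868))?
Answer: 88274118096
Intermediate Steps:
Mul(Add(-16536, Function('b')(Add(-723, Mul(-1, 328)), -377)), Add(-4812304, -19868)) = Mul(Add(-16536, -1732), Add(-4812304, -19868)) = Mul(-18268, -4832172) = 88274118096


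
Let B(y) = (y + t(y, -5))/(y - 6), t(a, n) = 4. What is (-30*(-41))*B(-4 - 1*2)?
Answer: 205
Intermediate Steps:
B(y) = (4 + y)/(-6 + y) (B(y) = (y + 4)/(y - 6) = (4 + y)/(-6 + y))
(-30*(-41))*B(-4 - 1*2) = (-30*(-41))*((4 + (-4 - 1*2))/(-6 + (-4 - 1*2))) = 1230*((4 + (-4 - 2))/(-6 + (-4 - 2))) = 1230*((4 - 6)/(-6 - 6)) = 1230*(-2/(-12)) = 1230*(-1/12*(-2)) = 1230*(⅙) = 205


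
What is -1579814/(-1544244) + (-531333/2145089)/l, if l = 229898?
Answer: 97385886667271407/95193313613909121 ≈ 1.0230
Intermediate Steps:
-1579814/(-1544244) + (-531333/2145089)/l = -1579814/(-1544244) - 531333/2145089/229898 = -1579814*(-1/1544244) - 531333*1/2145089*(1/229898) = 789907/772122 - 531333/2145089*1/229898 = 789907/772122 - 531333/493151670922 = 97385886667271407/95193313613909121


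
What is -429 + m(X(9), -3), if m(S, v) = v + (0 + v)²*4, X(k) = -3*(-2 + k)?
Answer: -396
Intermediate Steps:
X(k) = 6 - 3*k
m(S, v) = v + 4*v² (m(S, v) = v + v²*4 = v + 4*v²)
-429 + m(X(9), -3) = -429 - 3*(1 + 4*(-3)) = -429 - 3*(1 - 12) = -429 - 3*(-11) = -429 + 33 = -396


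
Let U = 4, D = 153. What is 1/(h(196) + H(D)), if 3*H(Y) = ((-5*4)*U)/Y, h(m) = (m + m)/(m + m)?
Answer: 459/379 ≈ 1.2111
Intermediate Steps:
h(m) = 1 (h(m) = (2*m)/((2*m)) = (2*m)*(1/(2*m)) = 1)
H(Y) = -80/(3*Y) (H(Y) = ((-5*4*4)/Y)/3 = ((-20*4)/Y)/3 = (-80/Y)/3 = -80/(3*Y))
1/(h(196) + H(D)) = 1/(1 - 80/3/153) = 1/(1 - 80/3*1/153) = 1/(1 - 80/459) = 1/(379/459) = 459/379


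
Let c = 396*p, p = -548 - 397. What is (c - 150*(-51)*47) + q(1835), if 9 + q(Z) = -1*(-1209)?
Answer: -13470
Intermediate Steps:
q(Z) = 1200 (q(Z) = -9 - 1*(-1209) = -9 + 1209 = 1200)
p = -945
c = -374220 (c = 396*(-945) = -374220)
(c - 150*(-51)*47) + q(1835) = (-374220 - 150*(-51)*47) + 1200 = (-374220 + 7650*47) + 1200 = (-374220 + 359550) + 1200 = -14670 + 1200 = -13470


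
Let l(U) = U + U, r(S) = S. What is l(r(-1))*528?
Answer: -1056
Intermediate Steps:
l(U) = 2*U
l(r(-1))*528 = (2*(-1))*528 = -2*528 = -1056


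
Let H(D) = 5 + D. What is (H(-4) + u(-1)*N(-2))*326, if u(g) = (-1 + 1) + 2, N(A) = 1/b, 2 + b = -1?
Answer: 326/3 ≈ 108.67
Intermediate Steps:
b = -3 (b = -2 - 1 = -3)
N(A) = -1/3 (N(A) = 1/(-3) = -1/3)
u(g) = 2 (u(g) = 0 + 2 = 2)
(H(-4) + u(-1)*N(-2))*326 = ((5 - 4) + 2*(-1/3))*326 = (1 - 2/3)*326 = (1/3)*326 = 326/3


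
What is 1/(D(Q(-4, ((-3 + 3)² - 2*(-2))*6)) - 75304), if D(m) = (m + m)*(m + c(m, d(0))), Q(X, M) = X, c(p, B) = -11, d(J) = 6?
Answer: -1/75184 ≈ -1.3301e-5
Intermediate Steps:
D(m) = 2*m*(-11 + m) (D(m) = (m + m)*(m - 11) = (2*m)*(-11 + m) = 2*m*(-11 + m))
1/(D(Q(-4, ((-3 + 3)² - 2*(-2))*6)) - 75304) = 1/(2*(-4)*(-11 - 4) - 75304) = 1/(2*(-4)*(-15) - 75304) = 1/(120 - 75304) = 1/(-75184) = -1/75184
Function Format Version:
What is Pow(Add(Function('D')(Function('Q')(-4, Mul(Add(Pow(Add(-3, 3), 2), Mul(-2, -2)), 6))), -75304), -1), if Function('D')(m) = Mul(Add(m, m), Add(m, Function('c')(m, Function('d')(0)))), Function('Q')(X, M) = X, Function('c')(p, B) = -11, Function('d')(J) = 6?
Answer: Rational(-1, 75184) ≈ -1.3301e-5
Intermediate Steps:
Function('D')(m) = Mul(2, m, Add(-11, m)) (Function('D')(m) = Mul(Add(m, m), Add(m, -11)) = Mul(Mul(2, m), Add(-11, m)) = Mul(2, m, Add(-11, m)))
Pow(Add(Function('D')(Function('Q')(-4, Mul(Add(Pow(Add(-3, 3), 2), Mul(-2, -2)), 6))), -75304), -1) = Pow(Add(Mul(2, -4, Add(-11, -4)), -75304), -1) = Pow(Add(Mul(2, -4, -15), -75304), -1) = Pow(Add(120, -75304), -1) = Pow(-75184, -1) = Rational(-1, 75184)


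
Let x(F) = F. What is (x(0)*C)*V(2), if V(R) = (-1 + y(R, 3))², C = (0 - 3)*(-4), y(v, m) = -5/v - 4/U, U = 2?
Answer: 0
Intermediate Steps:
y(v, m) = -2 - 5/v (y(v, m) = -5/v - 4/2 = -5/v - 4*½ = -5/v - 2 = -2 - 5/v)
C = 12 (C = -3*(-4) = 12)
V(R) = (-3 - 5/R)² (V(R) = (-1 + (-2 - 5/R))² = (-3 - 5/R)²)
(x(0)*C)*V(2) = (0*12)*((5 + 3*2)²/2²) = 0*((5 + 6)²/4) = 0*((¼)*11²) = 0*((¼)*121) = 0*(121/4) = 0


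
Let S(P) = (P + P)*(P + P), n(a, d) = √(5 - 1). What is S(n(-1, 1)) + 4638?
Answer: 4654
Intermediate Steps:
n(a, d) = 2 (n(a, d) = √4 = 2)
S(P) = 4*P² (S(P) = (2*P)*(2*P) = 4*P²)
S(n(-1, 1)) + 4638 = 4*2² + 4638 = 4*4 + 4638 = 16 + 4638 = 4654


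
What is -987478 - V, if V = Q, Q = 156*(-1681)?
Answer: -725242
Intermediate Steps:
Q = -262236
V = -262236
-987478 - V = -987478 - 1*(-262236) = -987478 + 262236 = -725242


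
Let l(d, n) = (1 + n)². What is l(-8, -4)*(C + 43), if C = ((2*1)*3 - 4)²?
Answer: 423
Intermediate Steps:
C = 4 (C = (2*3 - 4)² = (6 - 4)² = 2² = 4)
l(-8, -4)*(C + 43) = (1 - 4)²*(4 + 43) = (-3)²*47 = 9*47 = 423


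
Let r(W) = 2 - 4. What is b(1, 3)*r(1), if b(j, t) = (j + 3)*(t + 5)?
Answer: -64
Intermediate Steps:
r(W) = -2
b(j, t) = (3 + j)*(5 + t)
b(1, 3)*r(1) = (15 + 3*3 + 5*1 + 1*3)*(-2) = (15 + 9 + 5 + 3)*(-2) = 32*(-2) = -64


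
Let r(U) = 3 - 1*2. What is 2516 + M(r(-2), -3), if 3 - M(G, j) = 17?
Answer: 2502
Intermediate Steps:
r(U) = 1 (r(U) = 3 - 2 = 1)
M(G, j) = -14 (M(G, j) = 3 - 1*17 = 3 - 17 = -14)
2516 + M(r(-2), -3) = 2516 - 14 = 2502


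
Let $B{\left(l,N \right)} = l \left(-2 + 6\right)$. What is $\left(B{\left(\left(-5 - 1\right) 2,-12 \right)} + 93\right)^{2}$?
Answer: $2025$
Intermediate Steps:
$B{\left(l,N \right)} = 4 l$ ($B{\left(l,N \right)} = l 4 = 4 l$)
$\left(B{\left(\left(-5 - 1\right) 2,-12 \right)} + 93\right)^{2} = \left(4 \left(-5 - 1\right) 2 + 93\right)^{2} = \left(4 \left(\left(-6\right) 2\right) + 93\right)^{2} = \left(4 \left(-12\right) + 93\right)^{2} = \left(-48 + 93\right)^{2} = 45^{2} = 2025$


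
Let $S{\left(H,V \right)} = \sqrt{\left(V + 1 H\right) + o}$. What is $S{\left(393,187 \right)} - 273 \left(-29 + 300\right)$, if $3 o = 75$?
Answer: $-73983 + 11 \sqrt{5} \approx -73958.0$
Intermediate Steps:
$o = 25$ ($o = \frac{1}{3} \cdot 75 = 25$)
$S{\left(H,V \right)} = \sqrt{25 + H + V}$ ($S{\left(H,V \right)} = \sqrt{\left(V + 1 H\right) + 25} = \sqrt{\left(V + H\right) + 25} = \sqrt{\left(H + V\right) + 25} = \sqrt{25 + H + V}$)
$S{\left(393,187 \right)} - 273 \left(-29 + 300\right) = \sqrt{25 + 393 + 187} - 273 \left(-29 + 300\right) = \sqrt{605} - 273 \cdot 271 = 11 \sqrt{5} - 73983 = -73983 + 11 \sqrt{5}$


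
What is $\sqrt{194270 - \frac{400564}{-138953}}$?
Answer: $\frac{\sqrt{3751008426891922}}{138953} \approx 440.76$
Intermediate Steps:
$\sqrt{194270 - \frac{400564}{-138953}} = \sqrt{194270 - - \frac{400564}{138953}} = \sqrt{194270 + \frac{400564}{138953}} = \sqrt{\frac{26994799874}{138953}} = \frac{\sqrt{3751008426891922}}{138953}$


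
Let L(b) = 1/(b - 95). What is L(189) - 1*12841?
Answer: -1207053/94 ≈ -12841.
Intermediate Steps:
L(b) = 1/(-95 + b)
L(189) - 1*12841 = 1/(-95 + 189) - 1*12841 = 1/94 - 12841 = -1207053/94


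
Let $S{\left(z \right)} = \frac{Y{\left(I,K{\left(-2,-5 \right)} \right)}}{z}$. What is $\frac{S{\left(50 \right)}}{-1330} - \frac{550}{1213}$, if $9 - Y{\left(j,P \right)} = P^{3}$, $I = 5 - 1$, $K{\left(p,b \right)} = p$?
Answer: $- \frac{36595621}{80664500} \approx -0.45368$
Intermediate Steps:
$I = 4$ ($I = 5 - 1 = 4$)
$Y{\left(j,P \right)} = 9 - P^{3}$
$S{\left(z \right)} = \frac{17}{z}$ ($S{\left(z \right)} = \frac{9 - \left(-2\right)^{3}}{z} = \frac{9 - -8}{z} = \frac{9 + 8}{z} = \frac{17}{z}$)
$\frac{S{\left(50 \right)}}{-1330} - \frac{550}{1213} = \frac{17 \cdot \frac{1}{50}}{-1330} - \frac{550}{1213} = 17 \cdot \frac{1}{50} \left(- \frac{1}{1330}\right) - \frac{550}{1213} = \frac{17}{50} \left(- \frac{1}{1330}\right) - \frac{550}{1213} = - \frac{17}{66500} - \frac{550}{1213} = - \frac{36595621}{80664500}$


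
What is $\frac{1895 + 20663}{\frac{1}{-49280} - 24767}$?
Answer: $- \frac{1111658240}{1220517761} \approx -0.91081$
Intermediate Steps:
$\frac{1895 + 20663}{\frac{1}{-49280} - 24767} = \frac{22558}{- \frac{1}{49280} - 24767} = \frac{22558}{- \frac{1220517761}{49280}} = 22558 \left(- \frac{49280}{1220517761}\right) = - \frac{1111658240}{1220517761}$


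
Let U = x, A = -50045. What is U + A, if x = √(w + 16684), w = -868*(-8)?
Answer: -50045 + 2*√5907 ≈ -49891.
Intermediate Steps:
w = 6944
x = 2*√5907 (x = √(6944 + 16684) = √23628 = 2*√5907 ≈ 153.71)
U = 2*√5907 ≈ 153.71
U + A = 2*√5907 - 50045 = -50045 + 2*√5907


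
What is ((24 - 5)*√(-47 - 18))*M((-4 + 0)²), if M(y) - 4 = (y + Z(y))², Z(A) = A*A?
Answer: 1405772*I*√65 ≈ 1.1334e+7*I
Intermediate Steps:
Z(A) = A²
M(y) = 4 + (y + y²)²
((24 - 5)*√(-47 - 18))*M((-4 + 0)²) = ((24 - 5)*√(-47 - 18))*(4 + ((-4 + 0)²)²*(1 + (-4 + 0)²)²) = (19*√(-65))*(4 + ((-4)²)²*(1 + (-4)²)²) = (19*(I*√65))*(4 + 16²*(1 + 16)²) = (19*I*√65)*(4 + 256*17²) = (19*I*√65)*(4 + 256*289) = (19*I*√65)*(4 + 73984) = (19*I*√65)*73988 = 1405772*I*√65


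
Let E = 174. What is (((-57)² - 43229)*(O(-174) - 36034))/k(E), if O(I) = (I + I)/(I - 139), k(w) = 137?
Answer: 450906194120/42881 ≈ 1.0515e+7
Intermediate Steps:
O(I) = 2*I/(-139 + I) (O(I) = (2*I)/(-139 + I) = 2*I/(-139 + I))
(((-57)² - 43229)*(O(-174) - 36034))/k(E) = (((-57)² - 43229)*(2*(-174)/(-139 - 174) - 36034))/137 = ((3249 - 43229)*(2*(-174)/(-313) - 36034))*(1/137) = -39980*(2*(-174)*(-1/313) - 36034)*(1/137) = -39980*(348/313 - 36034)*(1/137) = -39980*(-11278294/313)*(1/137) = (450906194120/313)*(1/137) = 450906194120/42881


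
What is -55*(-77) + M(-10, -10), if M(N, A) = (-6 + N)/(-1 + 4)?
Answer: 12689/3 ≈ 4229.7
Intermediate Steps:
M(N, A) = -2 + N/3 (M(N, A) = (-6 + N)/3 = (-6 + N)*(1/3) = -2 + N/3)
-55*(-77) + M(-10, -10) = -55*(-77) + (-2 + (1/3)*(-10)) = 4235 + (-2 - 10/3) = 4235 - 16/3 = 12689/3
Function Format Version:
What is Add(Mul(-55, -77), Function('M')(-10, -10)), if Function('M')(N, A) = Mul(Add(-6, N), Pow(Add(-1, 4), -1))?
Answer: Rational(12689, 3) ≈ 4229.7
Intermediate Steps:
Function('M')(N, A) = Add(-2, Mul(Rational(1, 3), N)) (Function('M')(N, A) = Mul(Add(-6, N), Pow(3, -1)) = Mul(Add(-6, N), Rational(1, 3)) = Add(-2, Mul(Rational(1, 3), N)))
Add(Mul(-55, -77), Function('M')(-10, -10)) = Add(Mul(-55, -77), Add(-2, Mul(Rational(1, 3), -10))) = Add(4235, Add(-2, Rational(-10, 3))) = Add(4235, Rational(-16, 3)) = Rational(12689, 3)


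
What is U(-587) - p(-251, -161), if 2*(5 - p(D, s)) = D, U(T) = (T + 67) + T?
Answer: -2475/2 ≈ -1237.5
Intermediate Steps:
U(T) = 67 + 2*T (U(T) = (67 + T) + T = 67 + 2*T)
p(D, s) = 5 - D/2
U(-587) - p(-251, -161) = (67 + 2*(-587)) - (5 - ½*(-251)) = (67 - 1174) - (5 + 251/2) = -1107 - 1*261/2 = -1107 - 261/2 = -2475/2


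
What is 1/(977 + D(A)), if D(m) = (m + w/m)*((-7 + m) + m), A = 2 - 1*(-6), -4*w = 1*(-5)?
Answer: 32/33613 ≈ 0.00095201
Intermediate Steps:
w = 5/4 (w = -(-5)/4 = -1/4*(-5) = 5/4 ≈ 1.2500)
A = 8 (A = 2 + 6 = 8)
D(m) = (-7 + 2*m)*(m + 5/(4*m)) (D(m) = (m + 5/(4*m))*((-7 + m) + m) = (m + 5/(4*m))*(-7 + 2*m) = (-7 + 2*m)*(m + 5/(4*m)))
1/(977 + D(A)) = 1/(977 + (5/2 - 7*8 + 2*8**2 - 35/4/8)) = 1/(977 + (5/2 - 56 + 2*64 - 35/4*1/8)) = 1/(977 + (5/2 - 56 + 128 - 35/32)) = 1/(977 + 2349/32) = 1/(33613/32) = 32/33613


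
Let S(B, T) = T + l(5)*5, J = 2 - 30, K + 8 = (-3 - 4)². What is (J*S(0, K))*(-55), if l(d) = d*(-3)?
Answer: -52360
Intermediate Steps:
K = 41 (K = -8 + (-3 - 4)² = -8 + (-7)² = -8 + 49 = 41)
J = -28
l(d) = -3*d
S(B, T) = -75 + T (S(B, T) = T - 3*5*5 = T - 15*5 = T - 75 = -75 + T)
(J*S(0, K))*(-55) = -28*(-75 + 41)*(-55) = -28*(-34)*(-55) = 952*(-55) = -52360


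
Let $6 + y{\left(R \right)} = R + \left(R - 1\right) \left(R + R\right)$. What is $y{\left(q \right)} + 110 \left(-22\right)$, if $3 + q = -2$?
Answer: $-2371$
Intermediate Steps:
$q = -5$ ($q = -3 - 2 = -5$)
$y{\left(R \right)} = -6 + R + 2 R \left(-1 + R\right)$ ($y{\left(R \right)} = -6 + \left(R + \left(R - 1\right) \left(R + R\right)\right) = -6 + \left(R + \left(-1 + R\right) 2 R\right) = -6 + \left(R + 2 R \left(-1 + R\right)\right) = -6 + R + 2 R \left(-1 + R\right)$)
$y{\left(q \right)} + 110 \left(-22\right) = \left(-6 - -5 + 2 \left(-5\right)^{2}\right) + 110 \left(-22\right) = \left(-6 + 5 + 2 \cdot 25\right) - 2420 = \left(-6 + 5 + 50\right) - 2420 = 49 - 2420 = -2371$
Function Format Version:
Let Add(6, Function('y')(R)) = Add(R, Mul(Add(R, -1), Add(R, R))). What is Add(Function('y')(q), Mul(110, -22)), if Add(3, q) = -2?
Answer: -2371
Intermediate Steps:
q = -5 (q = Add(-3, -2) = -5)
Function('y')(R) = Add(-6, R, Mul(2, R, Add(-1, R))) (Function('y')(R) = Add(-6, Add(R, Mul(Add(R, -1), Add(R, R)))) = Add(-6, Add(R, Mul(Add(-1, R), Mul(2, R)))) = Add(-6, Add(R, Mul(2, R, Add(-1, R)))) = Add(-6, R, Mul(2, R, Add(-1, R))))
Add(Function('y')(q), Mul(110, -22)) = Add(Add(-6, Mul(-1, -5), Mul(2, Pow(-5, 2))), Mul(110, -22)) = Add(Add(-6, 5, Mul(2, 25)), -2420) = Add(Add(-6, 5, 50), -2420) = Add(49, -2420) = -2371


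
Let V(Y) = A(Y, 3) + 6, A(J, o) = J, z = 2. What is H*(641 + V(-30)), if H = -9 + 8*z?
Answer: 4319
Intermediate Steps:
V(Y) = 6 + Y (V(Y) = Y + 6 = 6 + Y)
H = 7 (H = -9 + 8*2 = -9 + 16 = 7)
H*(641 + V(-30)) = 7*(641 + (6 - 30)) = 7*(641 - 24) = 7*617 = 4319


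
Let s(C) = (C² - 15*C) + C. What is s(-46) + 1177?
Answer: 3937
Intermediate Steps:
s(C) = C² - 14*C
s(-46) + 1177 = -46*(-14 - 46) + 1177 = -46*(-60) + 1177 = 2760 + 1177 = 3937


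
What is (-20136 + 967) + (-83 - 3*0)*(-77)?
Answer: -12778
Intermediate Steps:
(-20136 + 967) + (-83 - 3*0)*(-77) = -19169 + (-83 + 0)*(-77) = -19169 - 83*(-77) = -19169 + 6391 = -12778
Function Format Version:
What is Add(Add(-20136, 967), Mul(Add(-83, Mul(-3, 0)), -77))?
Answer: -12778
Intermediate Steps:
Add(Add(-20136, 967), Mul(Add(-83, Mul(-3, 0)), -77)) = Add(-19169, Mul(Add(-83, 0), -77)) = Add(-19169, Mul(-83, -77)) = Add(-19169, 6391) = -12778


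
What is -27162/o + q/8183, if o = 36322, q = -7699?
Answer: -250954862/148611463 ≈ -1.6887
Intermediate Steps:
-27162/o + q/8183 = -27162/36322 - 7699/8183 = -27162*1/36322 - 7699*1/8183 = -13581/18161 - 7699/8183 = -250954862/148611463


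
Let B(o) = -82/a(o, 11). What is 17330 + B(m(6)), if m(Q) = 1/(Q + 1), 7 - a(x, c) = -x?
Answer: 432963/25 ≈ 17319.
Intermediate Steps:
a(x, c) = 7 + x (a(x, c) = 7 - (-1)*x = 7 + x)
m(Q) = 1/(1 + Q)
B(o) = -82/(7 + o)
17330 + B(m(6)) = 17330 - 82/(7 + 1/(1 + 6)) = 17330 - 82/(7 + 1/7) = 17330 - 82/50/7 = 17330 - 82*7/50 = 17330 - 287/25 = 432963/25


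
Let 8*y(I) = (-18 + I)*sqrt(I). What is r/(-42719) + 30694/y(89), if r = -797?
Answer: 797/42719 + 245552*sqrt(89)/6319 ≈ 366.62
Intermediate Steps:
y(I) = sqrt(I)*(-18 + I)/8 (y(I) = ((-18 + I)*sqrt(I))/8 = (sqrt(I)*(-18 + I))/8 = sqrt(I)*(-18 + I)/8)
r/(-42719) + 30694/y(89) = -797/(-42719) + 30694/((sqrt(89)*(-18 + 89)/8)) = -797*(-1/42719) + 30694/(((1/8)*sqrt(89)*71)) = 797/42719 + 30694/((71*sqrt(89)/8)) = 797/42719 + 30694*(8*sqrt(89)/6319) = 797/42719 + 245552*sqrt(89)/6319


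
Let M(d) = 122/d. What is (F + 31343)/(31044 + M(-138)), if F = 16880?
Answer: 3327387/2141975 ≈ 1.5534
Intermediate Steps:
(F + 31343)/(31044 + M(-138)) = (16880 + 31343)/(31044 + 122/(-138)) = 48223/(31044 + 122*(-1/138)) = 48223/(31044 - 61/69) = 48223/(2141975/69) = 48223*(69/2141975) = 3327387/2141975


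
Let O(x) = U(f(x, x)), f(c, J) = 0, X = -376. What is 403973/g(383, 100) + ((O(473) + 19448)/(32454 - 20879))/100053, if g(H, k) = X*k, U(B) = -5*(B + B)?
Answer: -3742766748731/348360533280 ≈ -10.744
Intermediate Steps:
U(B) = -10*B
g(H, k) = -376*k
O(x) = 0 (O(x) = -10*0 = 0)
403973/g(383, 100) + ((O(473) + 19448)/(32454 - 20879))/100053 = 403973/((-376*100)) + ((0 + 19448)/(32454 - 20879))/100053 = 403973/(-37600) + (19448/11575)*(1/100053) = 403973*(-1/37600) + (19448*(1/11575))*(1/100053) = -403973/37600 + (19448/11575)*(1/100053) = -403973/37600 + 19448/1158113475 = -3742766748731/348360533280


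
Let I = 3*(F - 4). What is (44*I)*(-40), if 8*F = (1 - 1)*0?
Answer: 21120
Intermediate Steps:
F = 0 (F = ((1 - 1)*0)/8 = (0*0)/8 = (⅛)*0 = 0)
I = -12 (I = 3*(0 - 4) = 3*(-4) = -12)
(44*I)*(-40) = (44*(-12))*(-40) = -528*(-40) = 21120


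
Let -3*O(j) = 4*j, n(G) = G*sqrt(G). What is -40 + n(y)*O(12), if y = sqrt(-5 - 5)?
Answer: -40 - 16*10**(3/4)*I**(3/2) ≈ 23.622 - 63.622*I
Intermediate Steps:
y = I*sqrt(10) (y = sqrt(-10) = I*sqrt(10) ≈ 3.1623*I)
n(G) = G**(3/2)
O(j) = -4*j/3
-40 + n(y)*O(12) = -40 + (I*sqrt(10))**(3/2)*(-4/3*12) = -40 + (10**(3/4)*I**(3/2))*(-16) = -40 - 16*10**(3/4)*I**(3/2)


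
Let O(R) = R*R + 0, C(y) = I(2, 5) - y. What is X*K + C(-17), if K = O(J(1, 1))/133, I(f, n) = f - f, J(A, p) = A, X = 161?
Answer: 346/19 ≈ 18.211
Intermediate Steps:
I(f, n) = 0
C(y) = -y (C(y) = 0 - y = -y)
O(R) = R**2 (O(R) = R**2 + 0 = R**2)
K = 1/133 (K = 1**2/133 = 1*(1/133) = 1/133 ≈ 0.0075188)
X*K + C(-17) = 161*(1/133) - 1*(-17) = 23/19 + 17 = 346/19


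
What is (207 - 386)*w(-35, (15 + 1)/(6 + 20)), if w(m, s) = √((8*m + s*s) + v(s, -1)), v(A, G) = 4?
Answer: -358*I*√11645/13 ≈ -2971.7*I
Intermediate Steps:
w(m, s) = √(4 + s² + 8*m) (w(m, s) = √((8*m + s*s) + 4) = √((8*m + s²) + 4) = √((s² + 8*m) + 4) = √(4 + s² + 8*m))
(207 - 386)*w(-35, (15 + 1)/(6 + 20)) = (207 - 386)*√(4 + ((15 + 1)/(6 + 20))² + 8*(-35)) = -179*√(4 + (16/26)² - 280) = -179*√(4 + (16*(1/26))² - 280) = -179*√(4 + (8/13)² - 280) = -179*√(4 + 64/169 - 280) = -358*I*√11645/13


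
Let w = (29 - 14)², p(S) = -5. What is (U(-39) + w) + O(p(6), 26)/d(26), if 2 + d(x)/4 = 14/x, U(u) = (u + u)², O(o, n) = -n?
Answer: 239911/38 ≈ 6313.4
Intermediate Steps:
U(u) = 4*u² (U(u) = (2*u)² = 4*u²)
w = 225 (w = 15² = 225)
d(x) = -8 + 56/x (d(x) = -8 + 4*(14/x) = -8 + 56/x)
(U(-39) + w) + O(p(6), 26)/d(26) = (4*(-39)² + 225) + (-1*26)/(-8 + 56/26) = (4*1521 + 225) - 26/(-8 + 56*(1/26)) = (6084 + 225) - 26/(-8 + 28/13) = 6309 - 26/(-76/13) = 6309 - 26*(-13/76) = 6309 + 169/38 = 239911/38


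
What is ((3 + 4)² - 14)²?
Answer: 1225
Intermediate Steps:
((3 + 4)² - 14)² = (7² - 14)² = (49 - 14)² = 35² = 1225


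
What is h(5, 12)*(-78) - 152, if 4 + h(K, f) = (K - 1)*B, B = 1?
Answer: -152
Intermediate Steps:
h(K, f) = -5 + K (h(K, f) = -4 + (K - 1)*1 = -4 + (-1 + K)*1 = -4 + (-1 + K) = -5 + K)
h(5, 12)*(-78) - 152 = (-5 + 5)*(-78) - 152 = 0*(-78) - 152 = 0 - 152 = -152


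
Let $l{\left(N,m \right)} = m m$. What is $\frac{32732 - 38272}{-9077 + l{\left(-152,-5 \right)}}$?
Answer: $\frac{1385}{2263} \approx 0.61202$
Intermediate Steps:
$l{\left(N,m \right)} = m^{2}$
$\frac{32732 - 38272}{-9077 + l{\left(-152,-5 \right)}} = \frac{32732 - 38272}{-9077 + \left(-5\right)^{2}} = - \frac{5540}{-9077 + 25} = - \frac{5540}{-9052} = \left(-5540\right) \left(- \frac{1}{9052}\right) = \frac{1385}{2263}$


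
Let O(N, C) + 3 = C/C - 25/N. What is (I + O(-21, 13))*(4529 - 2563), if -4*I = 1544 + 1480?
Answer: -31245638/21 ≈ -1.4879e+6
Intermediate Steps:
O(N, C) = -2 - 25/N (O(N, C) = -3 + (C/C - 25/N) = -3 + (1 - 25/N) = -2 - 25/N)
I = -756 (I = -(1544 + 1480)/4 = -1/4*3024 = -756)
(I + O(-21, 13))*(4529 - 2563) = (-756 + (-2 - 25/(-21)))*(4529 - 2563) = (-756 + (-2 - 25*(-1/21)))*1966 = (-756 + (-2 + 25/21))*1966 = (-756 - 17/21)*1966 = -15893/21*1966 = -31245638/21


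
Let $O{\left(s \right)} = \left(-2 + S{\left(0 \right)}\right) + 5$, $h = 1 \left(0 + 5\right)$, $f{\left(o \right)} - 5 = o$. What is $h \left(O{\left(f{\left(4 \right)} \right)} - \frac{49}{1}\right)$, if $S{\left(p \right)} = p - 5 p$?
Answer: $-230$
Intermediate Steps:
$f{\left(o \right)} = 5 + o$
$S{\left(p \right)} = - 4 p$
$h = 5$ ($h = 1 \cdot 5 = 5$)
$O{\left(s \right)} = 3$ ($O{\left(s \right)} = \left(-2 - 0\right) + 5 = \left(-2 + 0\right) + 5 = -2 + 5 = 3$)
$h \left(O{\left(f{\left(4 \right)} \right)} - \frac{49}{1}\right) = 5 \left(3 - \frac{49}{1}\right) = 5 \left(3 - 49\right) = 5 \left(-46\right) = -230$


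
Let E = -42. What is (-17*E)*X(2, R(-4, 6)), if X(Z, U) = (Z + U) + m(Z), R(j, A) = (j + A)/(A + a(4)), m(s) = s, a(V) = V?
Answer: 14994/5 ≈ 2998.8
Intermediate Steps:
R(j, A) = (A + j)/(4 + A) (R(j, A) = (j + A)/(A + 4) = (A + j)/(4 + A))
X(Z, U) = U + 2*Z (X(Z, U) = (Z + U) + Z = (U + Z) + Z = U + 2*Z)
(-17*E)*X(2, R(-4, 6)) = (-17*(-42))*((6 - 4)/(4 + 6) + 2*2) = 714*(2/10 + 4) = 714*((⅒)*2 + 4) = 714*(⅕ + 4) = 714*(21/5) = 14994/5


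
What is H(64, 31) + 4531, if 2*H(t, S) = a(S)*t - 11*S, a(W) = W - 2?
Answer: 10577/2 ≈ 5288.5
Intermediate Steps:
a(W) = -2 + W
H(t, S) = -11*S/2 + t*(-2 + S)/2 (H(t, S) = ((-2 + S)*t - 11*S)/2 = (t*(-2 + S) - 11*S)/2 = (-11*S + t*(-2 + S))/2 = -11*S/2 + t*(-2 + S)/2)
H(64, 31) + 4531 = (-11/2*31 + (½)*64*(-2 + 31)) + 4531 = (-341/2 + (½)*64*29) + 4531 = (-341/2 + 928) + 4531 = 1515/2 + 4531 = 10577/2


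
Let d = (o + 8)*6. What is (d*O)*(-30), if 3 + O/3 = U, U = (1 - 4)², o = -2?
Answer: -19440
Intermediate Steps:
d = 36 (d = (-2 + 8)*6 = 6*6 = 36)
U = 9 (U = (-3)² = 9)
O = 18 (O = -9 + 3*9 = -9 + 27 = 18)
(d*O)*(-30) = (36*18)*(-30) = 648*(-30) = -19440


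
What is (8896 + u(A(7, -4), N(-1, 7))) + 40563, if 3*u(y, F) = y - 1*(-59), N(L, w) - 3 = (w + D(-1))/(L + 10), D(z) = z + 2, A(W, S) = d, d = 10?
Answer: 49482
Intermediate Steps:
A(W, S) = 10
D(z) = 2 + z
N(L, w) = 3 + (1 + w)/(10 + L) (N(L, w) = 3 + (w + (2 - 1))/(L + 10) = 3 + (w + 1)/(10 + L) = 3 + (1 + w)/(10 + L))
u(y, F) = 59/3 + y/3 (u(y, F) = (y - 1*(-59))/3 = (y + 59)/3 = (59 + y)/3 = 59/3 + y/3)
(8896 + u(A(7, -4), N(-1, 7))) + 40563 = (8896 + (59/3 + (⅓)*10)) + 40563 = (8896 + (59/3 + 10/3)) + 40563 = (8896 + 23) + 40563 = 8919 + 40563 = 49482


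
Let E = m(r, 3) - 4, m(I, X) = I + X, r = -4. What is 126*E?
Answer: -630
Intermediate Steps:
E = -5 (E = (-4 + 3) - 4 = -1 - 4 = -5)
126*E = 126*(-5) = -630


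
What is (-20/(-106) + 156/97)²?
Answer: 85340644/26429881 ≈ 3.2289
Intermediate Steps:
(-20/(-106) + 156/97)² = (-20*(-1/106) + 156*(1/97))² = (10/53 + 156/97)² = (9238/5141)² = 85340644/26429881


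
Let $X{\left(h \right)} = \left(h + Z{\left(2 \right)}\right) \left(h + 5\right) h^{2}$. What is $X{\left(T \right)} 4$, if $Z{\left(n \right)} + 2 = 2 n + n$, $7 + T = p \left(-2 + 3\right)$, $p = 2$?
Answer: $0$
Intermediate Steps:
$T = -5$ ($T = -7 + 2 \left(-2 + 3\right) = -7 + 2 \cdot 1 = -7 + 2 = -5$)
$Z{\left(n \right)} = -2 + 3 n$ ($Z{\left(n \right)} = -2 + \left(2 n + n\right) = -2 + 3 n$)
$X{\left(h \right)} = h^{2} \left(4 + h\right) \left(5 + h\right)$ ($X{\left(h \right)} = \left(h + \left(-2 + 3 \cdot 2\right)\right) \left(h + 5\right) h^{2} = \left(h + \left(-2 + 6\right)\right) \left(5 + h\right) h^{2} = \left(h + 4\right) \left(5 + h\right) h^{2} = \left(4 + h\right) \left(5 + h\right) h^{2} = h^{2} \left(4 + h\right) \left(5 + h\right)$)
$X{\left(T \right)} 4 = \left(-5\right)^{2} \left(20 + \left(-5\right)^{2} + 9 \left(-5\right)\right) 4 = 25 \left(20 + 25 - 45\right) 4 = 25 \cdot 0 \cdot 4 = 0 \cdot 4 = 0$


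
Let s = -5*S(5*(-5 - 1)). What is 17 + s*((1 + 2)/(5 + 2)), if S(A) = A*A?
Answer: -13381/7 ≈ -1911.6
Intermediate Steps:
S(A) = A²
s = -4500 (s = -5*25*(-5 - 1)² = -5*(5*(-6))² = -5*(-30)² = -5*900 = -4500)
17 + s*((1 + 2)/(5 + 2)) = 17 - 4500*(1 + 2)/(5 + 2) = 17 - 4500*3/7 = 17 - 13500/7 = -13381/7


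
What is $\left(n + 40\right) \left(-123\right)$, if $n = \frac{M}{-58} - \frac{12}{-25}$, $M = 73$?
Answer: $- \frac{6995133}{1450} \approx -4824.2$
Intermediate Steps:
$n = - \frac{1129}{1450}$ ($n = \frac{73}{-58} - \frac{12}{-25} = 73 \left(- \frac{1}{58}\right) - - \frac{12}{25} = - \frac{73}{58} + \frac{12}{25} = - \frac{1129}{1450} \approx -0.77862$)
$\left(n + 40\right) \left(-123\right) = \left(- \frac{1129}{1450} + 40\right) \left(-123\right) = \frac{56871}{1450} \left(-123\right) = - \frac{6995133}{1450}$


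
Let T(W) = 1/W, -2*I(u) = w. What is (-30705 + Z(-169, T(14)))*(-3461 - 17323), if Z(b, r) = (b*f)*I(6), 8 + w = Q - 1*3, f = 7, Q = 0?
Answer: 773403816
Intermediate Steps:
w = -11 (w = -8 + (0 - 1*3) = -8 + (0 - 3) = -8 - 3 = -11)
I(u) = 11/2 (I(u) = -½*(-11) = 11/2)
Z(b, r) = 77*b/2 (Z(b, r) = (b*7)*(11/2) = (7*b)*(11/2) = 77*b/2)
(-30705 + Z(-169, T(14)))*(-3461 - 17323) = (-30705 + (77/2)*(-169))*(-3461 - 17323) = (-30705 - 13013/2)*(-20784) = -74423/2*(-20784) = 773403816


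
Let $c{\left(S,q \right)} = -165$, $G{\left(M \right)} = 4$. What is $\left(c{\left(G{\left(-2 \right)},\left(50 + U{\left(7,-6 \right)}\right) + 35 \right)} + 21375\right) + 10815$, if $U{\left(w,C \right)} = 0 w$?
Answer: $32025$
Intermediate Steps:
$U{\left(w,C \right)} = 0$
$\left(c{\left(G{\left(-2 \right)},\left(50 + U{\left(7,-6 \right)}\right) + 35 \right)} + 21375\right) + 10815 = \left(-165 + 21375\right) + 10815 = 21210 + 10815 = 32025$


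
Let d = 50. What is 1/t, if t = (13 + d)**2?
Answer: 1/3969 ≈ 0.00025195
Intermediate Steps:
t = 3969 (t = (13 + 50)**2 = 63**2 = 3969)
1/t = 1/3969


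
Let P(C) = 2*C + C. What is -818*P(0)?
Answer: 0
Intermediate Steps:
P(C) = 3*C
-818*P(0) = -2454*0 = -818*0 = 0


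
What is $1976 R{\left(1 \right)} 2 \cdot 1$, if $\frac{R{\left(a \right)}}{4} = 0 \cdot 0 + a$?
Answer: $15808$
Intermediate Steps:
$R{\left(a \right)} = 4 a$ ($R{\left(a \right)} = 4 \left(0 \cdot 0 + a\right) = 4 \left(0 + a\right) = 4 a$)
$1976 R{\left(1 \right)} 2 \cdot 1 = 1976 \cdot 4 \cdot 1 \cdot 2 \cdot 1 = 1976 \cdot 4 \cdot 2 \cdot 1 = 1976 \cdot 8 \cdot 1 = 1976 \cdot 8 = 15808$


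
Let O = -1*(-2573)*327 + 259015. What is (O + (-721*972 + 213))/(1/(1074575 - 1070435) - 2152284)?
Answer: -1655118180/8910455759 ≈ -0.18575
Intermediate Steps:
O = 1100386 (O = 2573*327 + 259015 = 841371 + 259015 = 1100386)
(O + (-721*972 + 213))/(1/(1074575 - 1070435) - 2152284) = (1100386 + (-721*972 + 213))/(1/(1074575 - 1070435) - 2152284) = (1100386 + (-700812 + 213))/(1/4140 - 2152284) = (1100386 - 700599)/(1/4140 - 2152284) = 399787/(-8910455759/4140) = 399787*(-4140/8910455759) = -1655118180/8910455759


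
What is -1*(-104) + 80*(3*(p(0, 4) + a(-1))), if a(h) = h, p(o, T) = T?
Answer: 824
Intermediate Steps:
-1*(-104) + 80*(3*(p(0, 4) + a(-1))) = -1*(-104) + 80*(3*(4 - 1)) = 104 + 80*(3*3) = 104 + 80*9 = 104 + 720 = 824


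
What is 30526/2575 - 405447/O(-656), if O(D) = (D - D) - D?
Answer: -1024000969/1689200 ≈ -606.21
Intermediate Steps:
O(D) = -D (O(D) = 0 - D = -D)
30526/2575 - 405447/O(-656) = 30526/2575 - 405447/((-1*(-656))) = 30526*(1/2575) - 405447/656 = 30526/2575 - 405447*1/656 = 30526/2575 - 405447/656 = -1024000969/1689200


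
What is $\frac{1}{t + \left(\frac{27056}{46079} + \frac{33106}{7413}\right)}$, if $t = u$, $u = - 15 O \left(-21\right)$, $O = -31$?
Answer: $- \frac{341583627}{3333838060153} \approx -0.00010246$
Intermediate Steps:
$u = -9765$ ($u = \left(-15\right) \left(-31\right) \left(-21\right) = 465 \left(-21\right) = -9765$)
$t = -9765$
$\frac{1}{t + \left(\frac{27056}{46079} + \frac{33106}{7413}\right)} = \frac{1}{-9765 + \left(\frac{27056}{46079} + \frac{33106}{7413}\right)} = \frac{1}{-9765 + \frac{1726057502}{341583627}} = \frac{1}{- \frac{3333838060153}{341583627}} = - \frac{341583627}{3333838060153}$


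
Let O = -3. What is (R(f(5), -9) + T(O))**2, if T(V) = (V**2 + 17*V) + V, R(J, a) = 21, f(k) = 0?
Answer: 576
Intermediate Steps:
T(V) = V**2 + 18*V
(R(f(5), -9) + T(O))**2 = (21 - 3*(18 - 3))**2 = (21 - 3*15)**2 = (21 - 45)**2 = (-24)**2 = 576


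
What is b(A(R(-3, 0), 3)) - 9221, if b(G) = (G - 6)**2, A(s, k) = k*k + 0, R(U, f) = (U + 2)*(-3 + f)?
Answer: -9212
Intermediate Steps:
R(U, f) = (-3 + f)*(2 + U) (R(U, f) = (2 + U)*(-3 + f) = (-3 + f)*(2 + U))
A(s, k) = k**2 (A(s, k) = k**2 + 0 = k**2)
b(G) = (-6 + G)**2
b(A(R(-3, 0), 3)) - 9221 = (-6 + 3**2)**2 - 9221 = (-6 + 9)**2 - 9221 = 3**2 - 9221 = 9 - 9221 = -9212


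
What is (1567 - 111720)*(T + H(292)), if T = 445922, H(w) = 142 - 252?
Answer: -49107529236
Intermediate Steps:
H(w) = -110
(1567 - 111720)*(T + H(292)) = (1567 - 111720)*(445922 - 110) = -110153*445812 = -49107529236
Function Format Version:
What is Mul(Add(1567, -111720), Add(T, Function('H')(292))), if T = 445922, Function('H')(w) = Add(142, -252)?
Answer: -49107529236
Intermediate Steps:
Function('H')(w) = -110
Mul(Add(1567, -111720), Add(T, Function('H')(292))) = Mul(Add(1567, -111720), Add(445922, -110)) = Mul(-110153, 445812) = -49107529236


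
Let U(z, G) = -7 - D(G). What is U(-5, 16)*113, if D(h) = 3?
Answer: -1130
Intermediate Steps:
U(z, G) = -10 (U(z, G) = -7 - 1*3 = -7 - 3 = -10)
U(-5, 16)*113 = -10*113 = -1130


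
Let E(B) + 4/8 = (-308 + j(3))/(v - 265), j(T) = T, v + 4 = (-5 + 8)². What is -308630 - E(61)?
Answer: -16048795/52 ≈ -3.0863e+5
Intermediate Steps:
v = 5 (v = -4 + (-5 + 8)² = -4 + 3² = -4 + 9 = 5)
E(B) = 35/52 (E(B) = -½ + (-308 + 3)/(5 - 265) = -½ - 305/(-260) = -½ - 305*(-1/260) = -½ + 61/52 = 35/52)
-308630 - E(61) = -308630 - 1*35/52 = -308630 - 35/52 = -16048795/52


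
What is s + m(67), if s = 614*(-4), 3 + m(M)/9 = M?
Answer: -1880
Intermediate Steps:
m(M) = -27 + 9*M
s = -2456
s + m(67) = -2456 + (-27 + 9*67) = -2456 + (-27 + 603) = -2456 + 576 = -1880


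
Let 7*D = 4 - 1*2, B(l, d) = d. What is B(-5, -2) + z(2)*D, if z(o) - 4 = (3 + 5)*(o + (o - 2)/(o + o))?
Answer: 26/7 ≈ 3.7143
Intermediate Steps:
D = 2/7 (D = (4 - 1*2)/7 = (4 - 2)/7 = (⅐)*2 = 2/7 ≈ 0.28571)
z(o) = 4 + 8*o + 4*(-2 + o)/o (z(o) = 4 + (3 + 5)*(o + (o - 2)/(o + o)) = 4 + 8*(o + (-2 + o)/((2*o))) = 4 + 8*(o + (-2 + o)*(1/(2*o))) = 4 + 8*(o + (-2 + o)/(2*o)) = 4 + (8*o + 4*(-2 + o)/o) = 4 + 8*o + 4*(-2 + o)/o)
B(-5, -2) + z(2)*D = -2 + (8 - 8/2 + 8*2)*(2/7) = -2 + (8 - 8*½ + 16)*(2/7) = -2 + (8 - 4 + 16)*(2/7) = -2 + 20*(2/7) = -2 + 40/7 = 26/7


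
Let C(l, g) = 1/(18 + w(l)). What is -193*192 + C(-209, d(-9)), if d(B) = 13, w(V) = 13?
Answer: -1148735/31 ≈ -37056.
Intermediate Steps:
C(l, g) = 1/31 (C(l, g) = 1/(18 + 13) = 1/31)
-193*192 + C(-209, d(-9)) = -193*192 + 1/31 = -37056 + 1/31 = -1148735/31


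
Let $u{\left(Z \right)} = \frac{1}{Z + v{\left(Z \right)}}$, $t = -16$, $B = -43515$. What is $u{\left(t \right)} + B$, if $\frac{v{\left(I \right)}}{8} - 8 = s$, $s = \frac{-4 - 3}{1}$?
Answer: $- \frac{348121}{8} \approx -43515.0$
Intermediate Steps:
$s = -7$ ($s = \left(-7\right) 1 = -7$)
$v{\left(I \right)} = 8$ ($v{\left(I \right)} = 64 + 8 \left(-7\right) = 64 - 56 = 8$)
$u{\left(Z \right)} = \frac{1}{8 + Z}$ ($u{\left(Z \right)} = \frac{1}{Z + 8} = \frac{1}{8 + Z}$)
$u{\left(t \right)} + B = \frac{1}{8 - 16} - 43515 = \frac{1}{-8} - 43515 = - \frac{1}{8} - 43515 = - \frac{348121}{8}$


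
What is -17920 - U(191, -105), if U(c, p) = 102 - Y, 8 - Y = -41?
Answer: -17973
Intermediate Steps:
Y = 49 (Y = 8 - 1*(-41) = 8 + 41 = 49)
U(c, p) = 53 (U(c, p) = 102 - 1*49 = 102 - 49 = 53)
-17920 - U(191, -105) = -17920 - 1*53 = -17920 - 53 = -17973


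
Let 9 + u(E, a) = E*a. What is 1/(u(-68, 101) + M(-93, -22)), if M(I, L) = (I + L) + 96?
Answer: -1/6896 ≈ -0.00014501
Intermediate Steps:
u(E, a) = -9 + E*a
M(I, L) = 96 + I + L
1/(u(-68, 101) + M(-93, -22)) = 1/((-9 - 68*101) + (96 - 93 - 22)) = 1/((-9 - 6868) - 19) = 1/(-6877 - 19) = 1/(-6896) = -1/6896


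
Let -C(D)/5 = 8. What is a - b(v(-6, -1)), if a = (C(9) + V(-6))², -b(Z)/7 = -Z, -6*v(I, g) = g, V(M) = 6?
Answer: 6929/6 ≈ 1154.8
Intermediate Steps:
C(D) = -40 (C(D) = -5*8 = -40)
v(I, g) = -g/6
b(Z) = 7*Z (b(Z) = -(-7)*Z = 7*Z)
a = 1156 (a = (-40 + 6)² = (-34)² = 1156)
a - b(v(-6, -1)) = 1156 - 7*(-⅙*(-1)) = 1156 - 7/6 = 6929/6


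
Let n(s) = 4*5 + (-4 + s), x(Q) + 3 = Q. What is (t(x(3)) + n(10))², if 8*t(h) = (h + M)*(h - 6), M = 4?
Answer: 529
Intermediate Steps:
x(Q) = -3 + Q
t(h) = (-6 + h)*(4 + h)/8 (t(h) = ((h + 4)*(h - 6))/8 = ((4 + h)*(-6 + h))/8 = ((-6 + h)*(4 + h))/8 = (-6 + h)*(4 + h)/8)
n(s) = 16 + s (n(s) = 20 + (-4 + s) = 16 + s)
(t(x(3)) + n(10))² = ((-3 - (-3 + 3)/4 + (-3 + 3)²/8) + (16 + 10))² = ((-3 - ¼*0 + (⅛)*0²) + 26)² = ((-3 + 0 + (⅛)*0) + 26)² = ((-3 + 0 + 0) + 26)² = (-3 + 26)² = 23² = 529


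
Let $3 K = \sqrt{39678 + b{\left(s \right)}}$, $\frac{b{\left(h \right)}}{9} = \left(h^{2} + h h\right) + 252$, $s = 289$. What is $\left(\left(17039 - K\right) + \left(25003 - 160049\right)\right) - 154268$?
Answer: $-272275 - \frac{2 \sqrt{386331}}{3} \approx -2.7269 \cdot 10^{5}$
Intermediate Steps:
$b{\left(h \right)} = 2268 + 18 h^{2}$ ($b{\left(h \right)} = 9 \left(\left(h^{2} + h h\right) + 252\right) = 9 \left(\left(h^{2} + h^{2}\right) + 252\right) = 9 \left(2 h^{2} + 252\right) = 9 \left(252 + 2 h^{2}\right) = 2268 + 18 h^{2}$)
$K = \frac{2 \sqrt{386331}}{3}$ ($K = \frac{\sqrt{39678 + \left(2268 + 18 \cdot 289^{2}\right)}}{3} = \frac{\sqrt{39678 + \left(2268 + 18 \cdot 83521\right)}}{3} = \frac{\sqrt{39678 + \left(2268 + 1503378\right)}}{3} = \frac{\sqrt{39678 + 1505646}}{3} = \frac{\sqrt{1545324}}{3} = \frac{2 \sqrt{386331}}{3} \approx 414.37$)
$\left(\left(17039 - K\right) + \left(25003 - 160049\right)\right) - 154268 = \left(\left(17039 - \frac{2 \sqrt{386331}}{3}\right) + \left(25003 - 160049\right)\right) - 154268 = \left(\left(17039 - \frac{2 \sqrt{386331}}{3}\right) - 135046\right) - 154268 = \left(-118007 - \frac{2 \sqrt{386331}}{3}\right) - 154268 = -272275 - \frac{2 \sqrt{386331}}{3}$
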